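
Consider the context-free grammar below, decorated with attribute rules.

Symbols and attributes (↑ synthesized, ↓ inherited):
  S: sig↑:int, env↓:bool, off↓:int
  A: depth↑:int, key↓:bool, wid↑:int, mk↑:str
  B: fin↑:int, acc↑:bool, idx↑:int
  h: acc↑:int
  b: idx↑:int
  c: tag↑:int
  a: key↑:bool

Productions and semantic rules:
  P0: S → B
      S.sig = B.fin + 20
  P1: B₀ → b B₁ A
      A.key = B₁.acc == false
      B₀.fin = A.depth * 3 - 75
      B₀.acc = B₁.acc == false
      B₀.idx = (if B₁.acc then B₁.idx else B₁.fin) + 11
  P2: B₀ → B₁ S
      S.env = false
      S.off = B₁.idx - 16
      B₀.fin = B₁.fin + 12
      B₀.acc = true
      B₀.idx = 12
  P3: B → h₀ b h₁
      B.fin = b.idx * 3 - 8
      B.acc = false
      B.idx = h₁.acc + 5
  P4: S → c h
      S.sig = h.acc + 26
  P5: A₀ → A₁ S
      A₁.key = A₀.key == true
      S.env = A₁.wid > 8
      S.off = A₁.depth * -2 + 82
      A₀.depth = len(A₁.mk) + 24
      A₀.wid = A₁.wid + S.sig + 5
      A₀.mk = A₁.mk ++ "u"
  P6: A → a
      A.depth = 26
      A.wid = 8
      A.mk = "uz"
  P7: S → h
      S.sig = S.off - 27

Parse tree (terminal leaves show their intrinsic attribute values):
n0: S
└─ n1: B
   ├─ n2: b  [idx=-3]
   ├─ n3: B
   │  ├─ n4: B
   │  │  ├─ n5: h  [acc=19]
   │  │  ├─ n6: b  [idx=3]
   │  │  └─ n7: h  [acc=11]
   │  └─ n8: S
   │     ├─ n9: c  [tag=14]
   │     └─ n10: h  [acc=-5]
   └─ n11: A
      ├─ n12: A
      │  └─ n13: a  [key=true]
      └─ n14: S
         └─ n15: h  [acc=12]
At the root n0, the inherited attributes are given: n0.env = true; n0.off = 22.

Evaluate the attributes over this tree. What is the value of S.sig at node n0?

1. n0.env = true  [given at root]
2. n0.off = 22  [given at root]
3. n2.idx = -3  [terminal]
4. n5.acc = 19  [terminal]
5. n6.idx = 3  [terminal]
6. n7.acc = 11  [terminal]
7. n4.fin = 1  [b.idx * 3 - 8]
8. n4.acc = false  [false]
9. n4.idx = 16  [h₁.acc + 5]
10. n8.env = false  [false]
11. n8.off = 0  [B₁.idx - 16]
12. n9.tag = 14  [terminal]
13. n10.acc = -5  [terminal]
14. n8.sig = 21  [h.acc + 26]
15. n3.fin = 13  [B₁.fin + 12]
16. n3.acc = true  [true]
17. n3.idx = 12  [12]
18. n11.key = false  [B₁.acc == false]
19. n12.key = false  [A₀.key == true]
20. n13.key = true  [terminal]
21. n12.depth = 26  [26]
22. n12.wid = 8  [8]
23. n12.mk = "uz"  ["uz"]
24. n14.env = false  [A₁.wid > 8]
25. n14.off = 30  [A₁.depth * -2 + 82]
26. n15.acc = 12  [terminal]
27. n14.sig = 3  [S.off - 27]
28. n11.depth = 26  [len(A₁.mk) + 24]
29. n11.wid = 16  [A₁.wid + S.sig + 5]
30. n11.mk = "uzu"  [A₁.mk ++ "u"]
31. n1.fin = 3  [A.depth * 3 - 75]
32. n1.acc = false  [B₁.acc == false]
33. n1.idx = 23  [(if B₁.acc then B₁.idx else B₁.fin) + 11]
34. n0.sig = 23  [B.fin + 20]

23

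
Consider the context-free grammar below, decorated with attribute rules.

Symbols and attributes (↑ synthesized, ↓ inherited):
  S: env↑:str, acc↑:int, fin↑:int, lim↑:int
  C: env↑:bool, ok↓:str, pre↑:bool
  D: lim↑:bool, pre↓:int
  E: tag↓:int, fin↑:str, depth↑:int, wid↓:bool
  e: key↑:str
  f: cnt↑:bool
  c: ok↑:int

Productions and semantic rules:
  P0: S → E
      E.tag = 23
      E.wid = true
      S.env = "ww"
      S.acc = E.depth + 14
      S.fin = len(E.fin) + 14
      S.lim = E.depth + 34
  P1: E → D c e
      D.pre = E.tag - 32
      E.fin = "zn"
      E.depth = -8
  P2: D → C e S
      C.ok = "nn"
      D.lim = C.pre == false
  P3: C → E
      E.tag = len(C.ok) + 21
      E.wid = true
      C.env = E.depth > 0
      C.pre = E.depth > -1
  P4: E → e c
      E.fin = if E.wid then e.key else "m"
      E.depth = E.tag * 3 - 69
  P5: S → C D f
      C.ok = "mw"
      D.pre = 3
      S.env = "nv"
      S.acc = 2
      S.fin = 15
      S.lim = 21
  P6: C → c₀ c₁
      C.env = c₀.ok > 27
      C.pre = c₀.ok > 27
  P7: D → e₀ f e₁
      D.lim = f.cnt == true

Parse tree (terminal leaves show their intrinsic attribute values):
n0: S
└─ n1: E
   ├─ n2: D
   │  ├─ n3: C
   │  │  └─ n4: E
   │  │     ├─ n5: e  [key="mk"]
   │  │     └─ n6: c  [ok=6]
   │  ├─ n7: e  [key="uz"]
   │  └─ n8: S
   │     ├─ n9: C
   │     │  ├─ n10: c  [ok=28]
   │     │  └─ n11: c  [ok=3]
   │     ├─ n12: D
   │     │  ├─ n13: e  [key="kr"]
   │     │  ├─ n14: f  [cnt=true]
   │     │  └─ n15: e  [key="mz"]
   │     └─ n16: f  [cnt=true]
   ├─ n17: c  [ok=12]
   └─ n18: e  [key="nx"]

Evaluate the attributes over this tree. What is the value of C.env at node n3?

false

1. n1.tag = 23  [23]
2. n1.wid = true  [true]
3. n2.pre = -9  [E.tag - 32]
4. n3.ok = "nn"  ["nn"]
5. n4.tag = 23  [len(C.ok) + 21]
6. n4.wid = true  [true]
7. n5.key = "mk"  [terminal]
8. n6.ok = 6  [terminal]
9. n4.fin = "mk"  [if E.wid then e.key else "m"]
10. n4.depth = 0  [E.tag * 3 - 69]
11. n3.env = false  [E.depth > 0]
12. n3.pre = true  [E.depth > -1]
13. n7.key = "uz"  [terminal]
14. n9.ok = "mw"  ["mw"]
15. n10.ok = 28  [terminal]
16. n11.ok = 3  [terminal]
17. n9.env = true  [c₀.ok > 27]
18. n9.pre = true  [c₀.ok > 27]
19. n12.pre = 3  [3]
20. n13.key = "kr"  [terminal]
21. n14.cnt = true  [terminal]
22. n15.key = "mz"  [terminal]
23. n12.lim = true  [f.cnt == true]
24. n16.cnt = true  [terminal]
25. n8.env = "nv"  ["nv"]
26. n8.acc = 2  [2]
27. n8.fin = 15  [15]
28. n8.lim = 21  [21]
29. n2.lim = false  [C.pre == false]
30. n17.ok = 12  [terminal]
31. n18.key = "nx"  [terminal]
32. n1.fin = "zn"  ["zn"]
33. n1.depth = -8  [-8]
34. n0.env = "ww"  ["ww"]
35. n0.acc = 6  [E.depth + 14]
36. n0.fin = 16  [len(E.fin) + 14]
37. n0.lim = 26  [E.depth + 34]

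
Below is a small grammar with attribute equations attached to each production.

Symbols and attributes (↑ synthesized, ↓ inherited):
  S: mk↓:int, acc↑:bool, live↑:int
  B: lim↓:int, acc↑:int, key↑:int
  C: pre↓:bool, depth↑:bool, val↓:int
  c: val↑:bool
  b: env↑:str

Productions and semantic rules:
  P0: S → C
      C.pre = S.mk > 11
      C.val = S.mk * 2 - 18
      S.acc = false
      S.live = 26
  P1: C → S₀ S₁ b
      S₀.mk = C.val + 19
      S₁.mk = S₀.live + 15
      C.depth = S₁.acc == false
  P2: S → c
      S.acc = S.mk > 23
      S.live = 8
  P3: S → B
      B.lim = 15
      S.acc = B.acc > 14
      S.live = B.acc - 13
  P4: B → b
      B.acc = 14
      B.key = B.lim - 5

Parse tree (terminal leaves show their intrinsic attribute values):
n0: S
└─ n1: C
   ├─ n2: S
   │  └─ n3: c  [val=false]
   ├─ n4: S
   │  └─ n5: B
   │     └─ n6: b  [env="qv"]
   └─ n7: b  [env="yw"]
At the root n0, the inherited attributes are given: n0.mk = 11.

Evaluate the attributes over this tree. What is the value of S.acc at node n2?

1. n0.mk = 11  [given at root]
2. n1.pre = false  [S.mk > 11]
3. n1.val = 4  [S.mk * 2 - 18]
4. n2.mk = 23  [C.val + 19]
5. n3.val = false  [terminal]
6. n2.acc = false  [S.mk > 23]
7. n2.live = 8  [8]
8. n4.mk = 23  [S₀.live + 15]
9. n5.lim = 15  [15]
10. n6.env = "qv"  [terminal]
11. n5.acc = 14  [14]
12. n5.key = 10  [B.lim - 5]
13. n4.acc = false  [B.acc > 14]
14. n4.live = 1  [B.acc - 13]
15. n7.env = "yw"  [terminal]
16. n1.depth = true  [S₁.acc == false]
17. n0.acc = false  [false]
18. n0.live = 26  [26]

false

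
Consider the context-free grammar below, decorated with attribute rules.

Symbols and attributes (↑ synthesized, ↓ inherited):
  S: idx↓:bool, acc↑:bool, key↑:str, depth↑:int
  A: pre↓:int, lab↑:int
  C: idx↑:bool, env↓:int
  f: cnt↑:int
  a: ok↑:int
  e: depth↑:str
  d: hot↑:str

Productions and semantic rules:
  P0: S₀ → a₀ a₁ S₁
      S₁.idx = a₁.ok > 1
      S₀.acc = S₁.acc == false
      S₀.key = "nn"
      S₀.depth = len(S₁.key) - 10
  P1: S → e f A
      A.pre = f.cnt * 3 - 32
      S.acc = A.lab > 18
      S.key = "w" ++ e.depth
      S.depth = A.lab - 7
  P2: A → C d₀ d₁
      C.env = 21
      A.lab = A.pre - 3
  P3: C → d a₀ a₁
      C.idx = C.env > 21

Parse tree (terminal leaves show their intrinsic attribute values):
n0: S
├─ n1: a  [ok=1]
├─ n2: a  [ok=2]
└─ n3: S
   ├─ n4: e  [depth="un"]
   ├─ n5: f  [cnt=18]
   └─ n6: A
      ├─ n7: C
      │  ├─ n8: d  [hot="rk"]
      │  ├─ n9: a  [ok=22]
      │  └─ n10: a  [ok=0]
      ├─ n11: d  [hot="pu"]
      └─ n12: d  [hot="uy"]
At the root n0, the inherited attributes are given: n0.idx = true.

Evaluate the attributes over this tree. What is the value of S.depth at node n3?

12

1. n0.idx = true  [given at root]
2. n1.ok = 1  [terminal]
3. n2.ok = 2  [terminal]
4. n3.idx = true  [a₁.ok > 1]
5. n4.depth = "un"  [terminal]
6. n5.cnt = 18  [terminal]
7. n6.pre = 22  [f.cnt * 3 - 32]
8. n7.env = 21  [21]
9. n8.hot = "rk"  [terminal]
10. n9.ok = 22  [terminal]
11. n10.ok = 0  [terminal]
12. n7.idx = false  [C.env > 21]
13. n11.hot = "pu"  [terminal]
14. n12.hot = "uy"  [terminal]
15. n6.lab = 19  [A.pre - 3]
16. n3.acc = true  [A.lab > 18]
17. n3.key = "wun"  ["w" ++ e.depth]
18. n3.depth = 12  [A.lab - 7]
19. n0.acc = false  [S₁.acc == false]
20. n0.key = "nn"  ["nn"]
21. n0.depth = -7  [len(S₁.key) - 10]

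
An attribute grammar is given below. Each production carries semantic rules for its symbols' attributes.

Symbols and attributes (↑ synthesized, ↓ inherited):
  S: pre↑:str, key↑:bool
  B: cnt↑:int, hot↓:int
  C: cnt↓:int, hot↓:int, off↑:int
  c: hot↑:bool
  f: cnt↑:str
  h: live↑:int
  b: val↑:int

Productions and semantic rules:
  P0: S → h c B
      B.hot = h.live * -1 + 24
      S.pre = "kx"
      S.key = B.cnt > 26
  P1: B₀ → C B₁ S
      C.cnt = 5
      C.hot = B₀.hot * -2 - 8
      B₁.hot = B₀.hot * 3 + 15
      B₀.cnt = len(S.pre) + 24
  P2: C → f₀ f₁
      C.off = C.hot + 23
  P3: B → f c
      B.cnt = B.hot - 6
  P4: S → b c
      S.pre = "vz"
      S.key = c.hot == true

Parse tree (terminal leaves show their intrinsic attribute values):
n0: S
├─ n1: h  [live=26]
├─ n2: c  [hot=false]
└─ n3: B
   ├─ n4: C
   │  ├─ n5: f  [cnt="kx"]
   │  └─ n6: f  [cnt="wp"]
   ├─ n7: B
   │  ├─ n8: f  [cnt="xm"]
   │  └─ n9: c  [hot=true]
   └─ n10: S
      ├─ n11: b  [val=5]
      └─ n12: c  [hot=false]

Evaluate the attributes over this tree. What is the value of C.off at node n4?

19

1. n1.live = 26  [terminal]
2. n2.hot = false  [terminal]
3. n3.hot = -2  [h.live * -1 + 24]
4. n4.cnt = 5  [5]
5. n4.hot = -4  [B₀.hot * -2 - 8]
6. n5.cnt = "kx"  [terminal]
7. n6.cnt = "wp"  [terminal]
8. n4.off = 19  [C.hot + 23]
9. n7.hot = 9  [B₀.hot * 3 + 15]
10. n8.cnt = "xm"  [terminal]
11. n9.hot = true  [terminal]
12. n7.cnt = 3  [B.hot - 6]
13. n11.val = 5  [terminal]
14. n12.hot = false  [terminal]
15. n10.pre = "vz"  ["vz"]
16. n10.key = false  [c.hot == true]
17. n3.cnt = 26  [len(S.pre) + 24]
18. n0.pre = "kx"  ["kx"]
19. n0.key = false  [B.cnt > 26]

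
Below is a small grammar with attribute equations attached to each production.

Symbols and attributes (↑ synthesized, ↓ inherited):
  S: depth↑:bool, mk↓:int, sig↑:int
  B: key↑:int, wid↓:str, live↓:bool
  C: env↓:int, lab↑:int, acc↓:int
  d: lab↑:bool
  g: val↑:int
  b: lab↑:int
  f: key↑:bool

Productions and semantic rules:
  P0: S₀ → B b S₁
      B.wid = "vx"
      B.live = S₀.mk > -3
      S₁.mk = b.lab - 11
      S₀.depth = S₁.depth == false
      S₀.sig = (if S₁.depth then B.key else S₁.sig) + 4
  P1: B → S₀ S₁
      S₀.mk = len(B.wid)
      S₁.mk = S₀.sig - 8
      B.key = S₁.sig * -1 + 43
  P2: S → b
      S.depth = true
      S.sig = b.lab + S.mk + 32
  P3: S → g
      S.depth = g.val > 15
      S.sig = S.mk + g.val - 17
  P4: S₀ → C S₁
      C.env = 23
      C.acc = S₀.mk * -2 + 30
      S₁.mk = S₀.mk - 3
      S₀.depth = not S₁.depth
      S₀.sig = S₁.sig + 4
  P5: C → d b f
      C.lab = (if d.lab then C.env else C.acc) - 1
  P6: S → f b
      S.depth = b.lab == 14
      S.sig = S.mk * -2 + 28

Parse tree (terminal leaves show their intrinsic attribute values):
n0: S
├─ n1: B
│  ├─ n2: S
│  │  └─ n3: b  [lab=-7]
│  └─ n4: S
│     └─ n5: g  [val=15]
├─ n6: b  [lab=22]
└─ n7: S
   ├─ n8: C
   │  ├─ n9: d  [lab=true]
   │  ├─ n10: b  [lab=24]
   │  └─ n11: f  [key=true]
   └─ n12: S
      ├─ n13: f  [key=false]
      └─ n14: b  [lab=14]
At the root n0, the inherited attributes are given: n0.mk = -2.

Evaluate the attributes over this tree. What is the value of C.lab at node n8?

1. n0.mk = -2  [given at root]
2. n1.wid = "vx"  ["vx"]
3. n1.live = true  [S₀.mk > -3]
4. n2.mk = 2  [len(B.wid)]
5. n3.lab = -7  [terminal]
6. n2.depth = true  [true]
7. n2.sig = 27  [b.lab + S.mk + 32]
8. n4.mk = 19  [S₀.sig - 8]
9. n5.val = 15  [terminal]
10. n4.depth = false  [g.val > 15]
11. n4.sig = 17  [S.mk + g.val - 17]
12. n1.key = 26  [S₁.sig * -1 + 43]
13. n6.lab = 22  [terminal]
14. n7.mk = 11  [b.lab - 11]
15. n8.env = 23  [23]
16. n8.acc = 8  [S₀.mk * -2 + 30]
17. n9.lab = true  [terminal]
18. n10.lab = 24  [terminal]
19. n11.key = true  [terminal]
20. n8.lab = 22  [(if d.lab then C.env else C.acc) - 1]
21. n12.mk = 8  [S₀.mk - 3]
22. n13.key = false  [terminal]
23. n14.lab = 14  [terminal]
24. n12.depth = true  [b.lab == 14]
25. n12.sig = 12  [S.mk * -2 + 28]
26. n7.depth = false  [not S₁.depth]
27. n7.sig = 16  [S₁.sig + 4]
28. n0.depth = true  [S₁.depth == false]
29. n0.sig = 20  [(if S₁.depth then B.key else S₁.sig) + 4]

22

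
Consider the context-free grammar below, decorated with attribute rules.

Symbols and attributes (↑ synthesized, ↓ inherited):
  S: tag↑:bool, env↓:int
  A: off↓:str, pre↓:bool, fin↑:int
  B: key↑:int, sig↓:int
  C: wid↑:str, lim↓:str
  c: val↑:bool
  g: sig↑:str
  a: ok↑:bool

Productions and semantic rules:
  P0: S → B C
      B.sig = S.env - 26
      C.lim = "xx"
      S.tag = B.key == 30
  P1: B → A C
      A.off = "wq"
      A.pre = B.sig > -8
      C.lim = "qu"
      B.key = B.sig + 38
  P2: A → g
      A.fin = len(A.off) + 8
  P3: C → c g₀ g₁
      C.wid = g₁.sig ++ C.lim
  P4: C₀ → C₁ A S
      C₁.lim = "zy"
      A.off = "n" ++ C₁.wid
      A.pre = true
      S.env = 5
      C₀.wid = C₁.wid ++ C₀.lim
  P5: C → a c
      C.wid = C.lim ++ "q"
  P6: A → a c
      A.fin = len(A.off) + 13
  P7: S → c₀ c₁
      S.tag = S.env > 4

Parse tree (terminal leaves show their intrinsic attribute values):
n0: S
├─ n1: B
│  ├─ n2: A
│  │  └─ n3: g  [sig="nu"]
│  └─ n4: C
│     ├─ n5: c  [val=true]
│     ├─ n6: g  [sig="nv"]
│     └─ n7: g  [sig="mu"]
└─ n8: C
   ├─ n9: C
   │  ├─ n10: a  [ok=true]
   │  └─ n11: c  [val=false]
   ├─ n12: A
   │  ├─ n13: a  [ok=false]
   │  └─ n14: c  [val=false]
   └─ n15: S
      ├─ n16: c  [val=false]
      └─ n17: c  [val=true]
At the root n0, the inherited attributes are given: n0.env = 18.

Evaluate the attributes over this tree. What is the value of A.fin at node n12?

1. n0.env = 18  [given at root]
2. n1.sig = -8  [S.env - 26]
3. n2.off = "wq"  ["wq"]
4. n2.pre = false  [B.sig > -8]
5. n3.sig = "nu"  [terminal]
6. n2.fin = 10  [len(A.off) + 8]
7. n4.lim = "qu"  ["qu"]
8. n5.val = true  [terminal]
9. n6.sig = "nv"  [terminal]
10. n7.sig = "mu"  [terminal]
11. n4.wid = "muqu"  [g₁.sig ++ C.lim]
12. n1.key = 30  [B.sig + 38]
13. n8.lim = "xx"  ["xx"]
14. n9.lim = "zy"  ["zy"]
15. n10.ok = true  [terminal]
16. n11.val = false  [terminal]
17. n9.wid = "zyq"  [C.lim ++ "q"]
18. n12.off = "nzyq"  ["n" ++ C₁.wid]
19. n12.pre = true  [true]
20. n13.ok = false  [terminal]
21. n14.val = false  [terminal]
22. n12.fin = 17  [len(A.off) + 13]
23. n15.env = 5  [5]
24. n16.val = false  [terminal]
25. n17.val = true  [terminal]
26. n15.tag = true  [S.env > 4]
27. n8.wid = "zyqxx"  [C₁.wid ++ C₀.lim]
28. n0.tag = true  [B.key == 30]

17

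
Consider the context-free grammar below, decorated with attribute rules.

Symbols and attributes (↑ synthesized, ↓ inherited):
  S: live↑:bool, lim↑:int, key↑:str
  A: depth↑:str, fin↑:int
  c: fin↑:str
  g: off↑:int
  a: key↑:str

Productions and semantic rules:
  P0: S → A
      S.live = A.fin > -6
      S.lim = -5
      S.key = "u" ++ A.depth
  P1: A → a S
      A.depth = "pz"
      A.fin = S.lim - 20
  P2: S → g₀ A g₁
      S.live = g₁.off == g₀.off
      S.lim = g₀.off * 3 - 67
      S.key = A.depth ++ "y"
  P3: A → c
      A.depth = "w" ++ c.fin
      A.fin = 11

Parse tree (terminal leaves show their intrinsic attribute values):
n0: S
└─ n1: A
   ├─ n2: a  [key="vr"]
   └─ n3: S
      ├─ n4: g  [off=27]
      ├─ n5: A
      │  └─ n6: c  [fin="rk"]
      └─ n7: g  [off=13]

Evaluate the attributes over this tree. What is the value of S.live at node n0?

1. n2.key = "vr"  [terminal]
2. n4.off = 27  [terminal]
3. n6.fin = "rk"  [terminal]
4. n5.depth = "wrk"  ["w" ++ c.fin]
5. n5.fin = 11  [11]
6. n7.off = 13  [terminal]
7. n3.live = false  [g₁.off == g₀.off]
8. n3.lim = 14  [g₀.off * 3 - 67]
9. n3.key = "wrky"  [A.depth ++ "y"]
10. n1.depth = "pz"  ["pz"]
11. n1.fin = -6  [S.lim - 20]
12. n0.live = false  [A.fin > -6]
13. n0.lim = -5  [-5]
14. n0.key = "upz"  ["u" ++ A.depth]

false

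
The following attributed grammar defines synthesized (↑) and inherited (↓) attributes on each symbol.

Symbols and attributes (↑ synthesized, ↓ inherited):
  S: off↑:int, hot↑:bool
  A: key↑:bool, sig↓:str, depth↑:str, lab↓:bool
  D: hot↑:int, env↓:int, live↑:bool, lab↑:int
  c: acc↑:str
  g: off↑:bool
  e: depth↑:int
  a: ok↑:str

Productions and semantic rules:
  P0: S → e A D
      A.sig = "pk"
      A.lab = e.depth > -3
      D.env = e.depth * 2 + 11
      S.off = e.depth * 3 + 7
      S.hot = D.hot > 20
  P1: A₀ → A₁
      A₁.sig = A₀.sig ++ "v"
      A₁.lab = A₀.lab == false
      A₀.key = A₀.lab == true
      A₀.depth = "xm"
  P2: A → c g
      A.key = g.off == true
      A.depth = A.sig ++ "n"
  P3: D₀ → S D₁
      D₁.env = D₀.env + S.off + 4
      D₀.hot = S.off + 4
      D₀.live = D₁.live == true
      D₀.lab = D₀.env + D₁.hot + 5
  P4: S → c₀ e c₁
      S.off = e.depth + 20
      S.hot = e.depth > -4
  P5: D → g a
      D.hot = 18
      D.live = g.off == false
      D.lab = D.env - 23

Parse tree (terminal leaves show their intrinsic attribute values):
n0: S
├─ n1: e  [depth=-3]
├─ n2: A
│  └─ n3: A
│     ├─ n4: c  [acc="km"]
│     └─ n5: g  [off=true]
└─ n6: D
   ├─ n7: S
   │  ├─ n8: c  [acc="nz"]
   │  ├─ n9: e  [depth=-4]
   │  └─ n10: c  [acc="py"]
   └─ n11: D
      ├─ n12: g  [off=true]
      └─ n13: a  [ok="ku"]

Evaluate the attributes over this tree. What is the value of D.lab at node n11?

2

1. n1.depth = -3  [terminal]
2. n2.sig = "pk"  ["pk"]
3. n2.lab = false  [e.depth > -3]
4. n3.sig = "pkv"  [A₀.sig ++ "v"]
5. n3.lab = true  [A₀.lab == false]
6. n4.acc = "km"  [terminal]
7. n5.off = true  [terminal]
8. n3.key = true  [g.off == true]
9. n3.depth = "pkvn"  [A.sig ++ "n"]
10. n2.key = false  [A₀.lab == true]
11. n2.depth = "xm"  ["xm"]
12. n6.env = 5  [e.depth * 2 + 11]
13. n8.acc = "nz"  [terminal]
14. n9.depth = -4  [terminal]
15. n10.acc = "py"  [terminal]
16. n7.off = 16  [e.depth + 20]
17. n7.hot = false  [e.depth > -4]
18. n11.env = 25  [D₀.env + S.off + 4]
19. n12.off = true  [terminal]
20. n13.ok = "ku"  [terminal]
21. n11.hot = 18  [18]
22. n11.live = false  [g.off == false]
23. n11.lab = 2  [D.env - 23]
24. n6.hot = 20  [S.off + 4]
25. n6.live = false  [D₁.live == true]
26. n6.lab = 28  [D₀.env + D₁.hot + 5]
27. n0.off = -2  [e.depth * 3 + 7]
28. n0.hot = false  [D.hot > 20]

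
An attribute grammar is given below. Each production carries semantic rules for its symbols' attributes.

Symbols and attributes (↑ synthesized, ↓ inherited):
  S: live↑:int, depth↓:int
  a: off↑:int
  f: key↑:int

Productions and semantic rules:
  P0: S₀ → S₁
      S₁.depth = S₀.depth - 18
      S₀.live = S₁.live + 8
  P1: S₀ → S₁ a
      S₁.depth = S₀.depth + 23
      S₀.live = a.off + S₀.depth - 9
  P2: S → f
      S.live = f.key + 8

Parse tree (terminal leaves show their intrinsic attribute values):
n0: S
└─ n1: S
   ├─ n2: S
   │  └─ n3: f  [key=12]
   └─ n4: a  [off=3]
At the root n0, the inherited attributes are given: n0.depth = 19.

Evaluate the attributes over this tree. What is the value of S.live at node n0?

1. n0.depth = 19  [given at root]
2. n1.depth = 1  [S₀.depth - 18]
3. n2.depth = 24  [S₀.depth + 23]
4. n3.key = 12  [terminal]
5. n2.live = 20  [f.key + 8]
6. n4.off = 3  [terminal]
7. n1.live = -5  [a.off + S₀.depth - 9]
8. n0.live = 3  [S₁.live + 8]

3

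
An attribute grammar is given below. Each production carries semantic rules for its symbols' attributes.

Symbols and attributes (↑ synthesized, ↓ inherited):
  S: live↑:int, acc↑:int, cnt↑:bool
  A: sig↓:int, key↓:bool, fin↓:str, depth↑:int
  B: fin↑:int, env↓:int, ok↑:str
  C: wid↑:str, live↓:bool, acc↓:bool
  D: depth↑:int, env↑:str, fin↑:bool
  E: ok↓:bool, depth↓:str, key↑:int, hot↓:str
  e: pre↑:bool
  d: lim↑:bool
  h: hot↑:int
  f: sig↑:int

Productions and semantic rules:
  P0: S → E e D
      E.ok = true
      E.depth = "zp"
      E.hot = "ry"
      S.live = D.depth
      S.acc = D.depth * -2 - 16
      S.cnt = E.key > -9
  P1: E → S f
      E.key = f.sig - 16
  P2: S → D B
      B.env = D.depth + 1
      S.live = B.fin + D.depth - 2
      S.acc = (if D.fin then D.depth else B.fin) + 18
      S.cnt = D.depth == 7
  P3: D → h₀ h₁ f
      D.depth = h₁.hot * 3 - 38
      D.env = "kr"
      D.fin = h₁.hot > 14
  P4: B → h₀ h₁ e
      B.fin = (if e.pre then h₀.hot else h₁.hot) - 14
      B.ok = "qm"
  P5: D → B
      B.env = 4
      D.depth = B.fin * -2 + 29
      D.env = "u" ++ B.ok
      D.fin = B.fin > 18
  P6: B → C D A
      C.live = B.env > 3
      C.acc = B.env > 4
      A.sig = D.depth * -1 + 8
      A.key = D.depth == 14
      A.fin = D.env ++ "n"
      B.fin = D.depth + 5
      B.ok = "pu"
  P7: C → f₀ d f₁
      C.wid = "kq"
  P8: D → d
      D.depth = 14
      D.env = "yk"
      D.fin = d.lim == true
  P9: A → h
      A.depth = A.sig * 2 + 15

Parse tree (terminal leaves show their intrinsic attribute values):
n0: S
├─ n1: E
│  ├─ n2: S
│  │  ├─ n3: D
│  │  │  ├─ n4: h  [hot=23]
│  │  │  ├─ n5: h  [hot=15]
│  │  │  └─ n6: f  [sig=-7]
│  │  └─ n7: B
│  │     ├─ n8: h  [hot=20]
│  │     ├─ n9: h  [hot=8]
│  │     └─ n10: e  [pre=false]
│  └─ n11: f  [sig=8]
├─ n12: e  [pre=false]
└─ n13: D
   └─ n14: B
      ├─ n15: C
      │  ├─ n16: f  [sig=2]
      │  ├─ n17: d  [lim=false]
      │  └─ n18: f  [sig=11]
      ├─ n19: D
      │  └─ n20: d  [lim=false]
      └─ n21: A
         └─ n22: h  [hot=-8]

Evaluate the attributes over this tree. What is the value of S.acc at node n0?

2

1. n1.ok = true  [true]
2. n1.depth = "zp"  ["zp"]
3. n1.hot = "ry"  ["ry"]
4. n4.hot = 23  [terminal]
5. n5.hot = 15  [terminal]
6. n6.sig = -7  [terminal]
7. n3.depth = 7  [h₁.hot * 3 - 38]
8. n3.env = "kr"  ["kr"]
9. n3.fin = true  [h₁.hot > 14]
10. n7.env = 8  [D.depth + 1]
11. n8.hot = 20  [terminal]
12. n9.hot = 8  [terminal]
13. n10.pre = false  [terminal]
14. n7.fin = -6  [(if e.pre then h₀.hot else h₁.hot) - 14]
15. n7.ok = "qm"  ["qm"]
16. n2.live = -1  [B.fin + D.depth - 2]
17. n2.acc = 25  [(if D.fin then D.depth else B.fin) + 18]
18. n2.cnt = true  [D.depth == 7]
19. n11.sig = 8  [terminal]
20. n1.key = -8  [f.sig - 16]
21. n12.pre = false  [terminal]
22. n14.env = 4  [4]
23. n15.live = true  [B.env > 3]
24. n15.acc = false  [B.env > 4]
25. n16.sig = 2  [terminal]
26. n17.lim = false  [terminal]
27. n18.sig = 11  [terminal]
28. n15.wid = "kq"  ["kq"]
29. n20.lim = false  [terminal]
30. n19.depth = 14  [14]
31. n19.env = "yk"  ["yk"]
32. n19.fin = false  [d.lim == true]
33. n21.sig = -6  [D.depth * -1 + 8]
34. n21.key = true  [D.depth == 14]
35. n21.fin = "ykn"  [D.env ++ "n"]
36. n22.hot = -8  [terminal]
37. n21.depth = 3  [A.sig * 2 + 15]
38. n14.fin = 19  [D.depth + 5]
39. n14.ok = "pu"  ["pu"]
40. n13.depth = -9  [B.fin * -2 + 29]
41. n13.env = "upu"  ["u" ++ B.ok]
42. n13.fin = true  [B.fin > 18]
43. n0.live = -9  [D.depth]
44. n0.acc = 2  [D.depth * -2 - 16]
45. n0.cnt = true  [E.key > -9]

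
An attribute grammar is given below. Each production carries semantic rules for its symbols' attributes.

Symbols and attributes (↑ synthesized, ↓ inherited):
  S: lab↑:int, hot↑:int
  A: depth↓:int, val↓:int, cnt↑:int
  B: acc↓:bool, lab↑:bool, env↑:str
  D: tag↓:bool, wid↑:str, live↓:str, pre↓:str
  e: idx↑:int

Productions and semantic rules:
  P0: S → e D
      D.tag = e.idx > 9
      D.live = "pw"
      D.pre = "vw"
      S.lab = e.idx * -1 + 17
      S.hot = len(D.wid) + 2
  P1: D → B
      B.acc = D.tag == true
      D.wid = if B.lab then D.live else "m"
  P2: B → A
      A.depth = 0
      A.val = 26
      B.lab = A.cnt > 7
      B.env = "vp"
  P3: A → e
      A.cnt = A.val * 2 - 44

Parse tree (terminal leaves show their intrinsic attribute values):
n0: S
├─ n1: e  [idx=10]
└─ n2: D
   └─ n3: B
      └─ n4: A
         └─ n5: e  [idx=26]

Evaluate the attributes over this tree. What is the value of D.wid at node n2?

1. n1.idx = 10  [terminal]
2. n2.tag = true  [e.idx > 9]
3. n2.live = "pw"  ["pw"]
4. n2.pre = "vw"  ["vw"]
5. n3.acc = true  [D.tag == true]
6. n4.depth = 0  [0]
7. n4.val = 26  [26]
8. n5.idx = 26  [terminal]
9. n4.cnt = 8  [A.val * 2 - 44]
10. n3.lab = true  [A.cnt > 7]
11. n3.env = "vp"  ["vp"]
12. n2.wid = "pw"  [if B.lab then D.live else "m"]
13. n0.lab = 7  [e.idx * -1 + 17]
14. n0.hot = 4  [len(D.wid) + 2]

"pw"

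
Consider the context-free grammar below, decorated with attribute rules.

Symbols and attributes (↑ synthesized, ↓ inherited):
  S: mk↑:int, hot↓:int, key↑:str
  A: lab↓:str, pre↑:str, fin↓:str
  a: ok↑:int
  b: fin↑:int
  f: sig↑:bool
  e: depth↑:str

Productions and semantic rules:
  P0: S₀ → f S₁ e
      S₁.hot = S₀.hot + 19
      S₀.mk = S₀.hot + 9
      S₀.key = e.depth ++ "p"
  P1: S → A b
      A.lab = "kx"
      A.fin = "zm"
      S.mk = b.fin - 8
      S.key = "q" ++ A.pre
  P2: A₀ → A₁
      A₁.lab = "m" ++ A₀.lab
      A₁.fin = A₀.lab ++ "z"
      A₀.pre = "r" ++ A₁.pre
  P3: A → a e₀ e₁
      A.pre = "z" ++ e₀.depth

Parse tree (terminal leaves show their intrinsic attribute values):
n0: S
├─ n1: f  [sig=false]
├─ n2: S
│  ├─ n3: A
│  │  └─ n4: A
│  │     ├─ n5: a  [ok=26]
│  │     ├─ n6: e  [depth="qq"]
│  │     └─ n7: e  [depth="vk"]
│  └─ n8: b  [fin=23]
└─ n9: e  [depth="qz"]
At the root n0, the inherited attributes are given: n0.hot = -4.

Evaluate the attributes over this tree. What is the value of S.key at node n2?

"qrzqq"

1. n0.hot = -4  [given at root]
2. n1.sig = false  [terminal]
3. n2.hot = 15  [S₀.hot + 19]
4. n3.lab = "kx"  ["kx"]
5. n3.fin = "zm"  ["zm"]
6. n4.lab = "mkx"  ["m" ++ A₀.lab]
7. n4.fin = "kxz"  [A₀.lab ++ "z"]
8. n5.ok = 26  [terminal]
9. n6.depth = "qq"  [terminal]
10. n7.depth = "vk"  [terminal]
11. n4.pre = "zqq"  ["z" ++ e₀.depth]
12. n3.pre = "rzqq"  ["r" ++ A₁.pre]
13. n8.fin = 23  [terminal]
14. n2.mk = 15  [b.fin - 8]
15. n2.key = "qrzqq"  ["q" ++ A.pre]
16. n9.depth = "qz"  [terminal]
17. n0.mk = 5  [S₀.hot + 9]
18. n0.key = "qzp"  [e.depth ++ "p"]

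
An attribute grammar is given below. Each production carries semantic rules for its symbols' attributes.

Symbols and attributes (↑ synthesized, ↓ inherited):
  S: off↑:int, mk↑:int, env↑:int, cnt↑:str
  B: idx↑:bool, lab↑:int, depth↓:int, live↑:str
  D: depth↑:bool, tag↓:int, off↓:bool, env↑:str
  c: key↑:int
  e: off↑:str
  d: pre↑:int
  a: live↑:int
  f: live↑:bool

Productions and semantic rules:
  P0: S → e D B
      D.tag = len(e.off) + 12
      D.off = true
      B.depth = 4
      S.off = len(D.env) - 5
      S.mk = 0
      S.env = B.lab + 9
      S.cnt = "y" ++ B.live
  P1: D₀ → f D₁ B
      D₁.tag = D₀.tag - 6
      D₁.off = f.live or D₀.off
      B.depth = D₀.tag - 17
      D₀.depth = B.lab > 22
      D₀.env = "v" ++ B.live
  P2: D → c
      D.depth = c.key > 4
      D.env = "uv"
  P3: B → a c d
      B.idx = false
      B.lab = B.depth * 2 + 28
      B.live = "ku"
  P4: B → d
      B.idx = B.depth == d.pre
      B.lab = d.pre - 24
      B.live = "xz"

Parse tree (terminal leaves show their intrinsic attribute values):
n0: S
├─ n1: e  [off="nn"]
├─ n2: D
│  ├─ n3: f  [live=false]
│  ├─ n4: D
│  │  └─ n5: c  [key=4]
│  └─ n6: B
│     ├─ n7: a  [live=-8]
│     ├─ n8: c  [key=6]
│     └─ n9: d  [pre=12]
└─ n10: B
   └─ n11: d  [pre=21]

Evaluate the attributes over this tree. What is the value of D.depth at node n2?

false

1. n1.off = "nn"  [terminal]
2. n2.tag = 14  [len(e.off) + 12]
3. n2.off = true  [true]
4. n3.live = false  [terminal]
5. n4.tag = 8  [D₀.tag - 6]
6. n4.off = true  [f.live or D₀.off]
7. n5.key = 4  [terminal]
8. n4.depth = false  [c.key > 4]
9. n4.env = "uv"  ["uv"]
10. n6.depth = -3  [D₀.tag - 17]
11. n7.live = -8  [terminal]
12. n8.key = 6  [terminal]
13. n9.pre = 12  [terminal]
14. n6.idx = false  [false]
15. n6.lab = 22  [B.depth * 2 + 28]
16. n6.live = "ku"  ["ku"]
17. n2.depth = false  [B.lab > 22]
18. n2.env = "vku"  ["v" ++ B.live]
19. n10.depth = 4  [4]
20. n11.pre = 21  [terminal]
21. n10.idx = false  [B.depth == d.pre]
22. n10.lab = -3  [d.pre - 24]
23. n10.live = "xz"  ["xz"]
24. n0.off = -2  [len(D.env) - 5]
25. n0.mk = 0  [0]
26. n0.env = 6  [B.lab + 9]
27. n0.cnt = "yxz"  ["y" ++ B.live]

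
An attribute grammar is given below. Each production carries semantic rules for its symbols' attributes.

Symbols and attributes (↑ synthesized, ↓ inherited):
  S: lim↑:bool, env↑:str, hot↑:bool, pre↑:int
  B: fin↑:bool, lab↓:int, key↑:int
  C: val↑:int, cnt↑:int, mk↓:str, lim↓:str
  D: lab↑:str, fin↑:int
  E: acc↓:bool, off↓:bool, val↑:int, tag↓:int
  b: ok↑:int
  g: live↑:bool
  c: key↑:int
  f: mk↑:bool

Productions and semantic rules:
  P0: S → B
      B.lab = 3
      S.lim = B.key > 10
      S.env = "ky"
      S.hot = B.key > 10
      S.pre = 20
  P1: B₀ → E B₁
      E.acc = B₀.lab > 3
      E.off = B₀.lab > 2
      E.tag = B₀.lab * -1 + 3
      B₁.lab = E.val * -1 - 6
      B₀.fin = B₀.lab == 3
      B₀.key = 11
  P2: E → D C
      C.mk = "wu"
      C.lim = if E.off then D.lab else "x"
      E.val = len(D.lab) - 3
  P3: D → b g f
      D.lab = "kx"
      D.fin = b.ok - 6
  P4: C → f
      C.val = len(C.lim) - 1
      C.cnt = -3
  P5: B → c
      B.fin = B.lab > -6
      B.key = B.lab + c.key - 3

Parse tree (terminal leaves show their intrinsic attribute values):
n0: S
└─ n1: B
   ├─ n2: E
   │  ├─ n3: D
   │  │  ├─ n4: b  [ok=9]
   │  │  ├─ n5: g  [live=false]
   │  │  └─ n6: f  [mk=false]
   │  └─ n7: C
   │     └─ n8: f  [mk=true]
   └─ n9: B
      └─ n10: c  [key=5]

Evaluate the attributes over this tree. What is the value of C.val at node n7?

1

1. n1.lab = 3  [3]
2. n2.acc = false  [B₀.lab > 3]
3. n2.off = true  [B₀.lab > 2]
4. n2.tag = 0  [B₀.lab * -1 + 3]
5. n4.ok = 9  [terminal]
6. n5.live = false  [terminal]
7. n6.mk = false  [terminal]
8. n3.lab = "kx"  ["kx"]
9. n3.fin = 3  [b.ok - 6]
10. n7.mk = "wu"  ["wu"]
11. n7.lim = "kx"  [if E.off then D.lab else "x"]
12. n8.mk = true  [terminal]
13. n7.val = 1  [len(C.lim) - 1]
14. n7.cnt = -3  [-3]
15. n2.val = -1  [len(D.lab) - 3]
16. n9.lab = -5  [E.val * -1 - 6]
17. n10.key = 5  [terminal]
18. n9.fin = true  [B.lab > -6]
19. n9.key = -3  [B.lab + c.key - 3]
20. n1.fin = true  [B₀.lab == 3]
21. n1.key = 11  [11]
22. n0.lim = true  [B.key > 10]
23. n0.env = "ky"  ["ky"]
24. n0.hot = true  [B.key > 10]
25. n0.pre = 20  [20]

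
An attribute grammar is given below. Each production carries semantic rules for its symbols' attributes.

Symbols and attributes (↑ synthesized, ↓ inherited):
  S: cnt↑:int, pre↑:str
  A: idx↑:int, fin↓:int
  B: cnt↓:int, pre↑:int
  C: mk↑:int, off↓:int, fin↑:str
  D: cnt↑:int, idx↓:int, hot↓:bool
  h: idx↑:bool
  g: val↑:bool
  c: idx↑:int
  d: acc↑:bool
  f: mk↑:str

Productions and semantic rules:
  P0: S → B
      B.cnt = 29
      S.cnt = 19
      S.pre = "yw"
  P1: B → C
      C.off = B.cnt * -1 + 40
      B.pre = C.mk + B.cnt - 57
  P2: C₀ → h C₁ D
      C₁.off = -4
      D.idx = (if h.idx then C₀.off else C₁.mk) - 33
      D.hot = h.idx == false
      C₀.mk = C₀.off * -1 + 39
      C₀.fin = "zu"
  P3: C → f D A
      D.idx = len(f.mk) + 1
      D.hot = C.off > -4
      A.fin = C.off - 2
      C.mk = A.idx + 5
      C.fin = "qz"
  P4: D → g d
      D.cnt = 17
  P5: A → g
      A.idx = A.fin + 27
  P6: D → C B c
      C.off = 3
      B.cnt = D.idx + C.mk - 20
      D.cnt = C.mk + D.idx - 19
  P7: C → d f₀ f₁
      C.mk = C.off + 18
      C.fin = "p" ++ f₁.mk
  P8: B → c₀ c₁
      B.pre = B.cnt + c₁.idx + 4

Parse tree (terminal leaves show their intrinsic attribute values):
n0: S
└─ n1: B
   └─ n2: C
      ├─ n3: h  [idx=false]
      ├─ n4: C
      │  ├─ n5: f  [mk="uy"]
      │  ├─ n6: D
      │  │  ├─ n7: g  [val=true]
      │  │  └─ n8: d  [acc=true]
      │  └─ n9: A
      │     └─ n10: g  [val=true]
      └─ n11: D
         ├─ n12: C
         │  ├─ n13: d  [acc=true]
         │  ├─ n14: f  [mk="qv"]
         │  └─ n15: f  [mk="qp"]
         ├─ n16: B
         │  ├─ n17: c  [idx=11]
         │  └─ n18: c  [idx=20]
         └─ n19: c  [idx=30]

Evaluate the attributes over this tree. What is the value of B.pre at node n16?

18

1. n1.cnt = 29  [29]
2. n2.off = 11  [B.cnt * -1 + 40]
3. n3.idx = false  [terminal]
4. n4.off = -4  [-4]
5. n5.mk = "uy"  [terminal]
6. n6.idx = 3  [len(f.mk) + 1]
7. n6.hot = false  [C.off > -4]
8. n7.val = true  [terminal]
9. n8.acc = true  [terminal]
10. n6.cnt = 17  [17]
11. n9.fin = -6  [C.off - 2]
12. n10.val = true  [terminal]
13. n9.idx = 21  [A.fin + 27]
14. n4.mk = 26  [A.idx + 5]
15. n4.fin = "qz"  ["qz"]
16. n11.idx = -7  [(if h.idx then C₀.off else C₁.mk) - 33]
17. n11.hot = true  [h.idx == false]
18. n12.off = 3  [3]
19. n13.acc = true  [terminal]
20. n14.mk = "qv"  [terminal]
21. n15.mk = "qp"  [terminal]
22. n12.mk = 21  [C.off + 18]
23. n12.fin = "pqp"  ["p" ++ f₁.mk]
24. n16.cnt = -6  [D.idx + C.mk - 20]
25. n17.idx = 11  [terminal]
26. n18.idx = 20  [terminal]
27. n16.pre = 18  [B.cnt + c₁.idx + 4]
28. n19.idx = 30  [terminal]
29. n11.cnt = -5  [C.mk + D.idx - 19]
30. n2.mk = 28  [C₀.off * -1 + 39]
31. n2.fin = "zu"  ["zu"]
32. n1.pre = 0  [C.mk + B.cnt - 57]
33. n0.cnt = 19  [19]
34. n0.pre = "yw"  ["yw"]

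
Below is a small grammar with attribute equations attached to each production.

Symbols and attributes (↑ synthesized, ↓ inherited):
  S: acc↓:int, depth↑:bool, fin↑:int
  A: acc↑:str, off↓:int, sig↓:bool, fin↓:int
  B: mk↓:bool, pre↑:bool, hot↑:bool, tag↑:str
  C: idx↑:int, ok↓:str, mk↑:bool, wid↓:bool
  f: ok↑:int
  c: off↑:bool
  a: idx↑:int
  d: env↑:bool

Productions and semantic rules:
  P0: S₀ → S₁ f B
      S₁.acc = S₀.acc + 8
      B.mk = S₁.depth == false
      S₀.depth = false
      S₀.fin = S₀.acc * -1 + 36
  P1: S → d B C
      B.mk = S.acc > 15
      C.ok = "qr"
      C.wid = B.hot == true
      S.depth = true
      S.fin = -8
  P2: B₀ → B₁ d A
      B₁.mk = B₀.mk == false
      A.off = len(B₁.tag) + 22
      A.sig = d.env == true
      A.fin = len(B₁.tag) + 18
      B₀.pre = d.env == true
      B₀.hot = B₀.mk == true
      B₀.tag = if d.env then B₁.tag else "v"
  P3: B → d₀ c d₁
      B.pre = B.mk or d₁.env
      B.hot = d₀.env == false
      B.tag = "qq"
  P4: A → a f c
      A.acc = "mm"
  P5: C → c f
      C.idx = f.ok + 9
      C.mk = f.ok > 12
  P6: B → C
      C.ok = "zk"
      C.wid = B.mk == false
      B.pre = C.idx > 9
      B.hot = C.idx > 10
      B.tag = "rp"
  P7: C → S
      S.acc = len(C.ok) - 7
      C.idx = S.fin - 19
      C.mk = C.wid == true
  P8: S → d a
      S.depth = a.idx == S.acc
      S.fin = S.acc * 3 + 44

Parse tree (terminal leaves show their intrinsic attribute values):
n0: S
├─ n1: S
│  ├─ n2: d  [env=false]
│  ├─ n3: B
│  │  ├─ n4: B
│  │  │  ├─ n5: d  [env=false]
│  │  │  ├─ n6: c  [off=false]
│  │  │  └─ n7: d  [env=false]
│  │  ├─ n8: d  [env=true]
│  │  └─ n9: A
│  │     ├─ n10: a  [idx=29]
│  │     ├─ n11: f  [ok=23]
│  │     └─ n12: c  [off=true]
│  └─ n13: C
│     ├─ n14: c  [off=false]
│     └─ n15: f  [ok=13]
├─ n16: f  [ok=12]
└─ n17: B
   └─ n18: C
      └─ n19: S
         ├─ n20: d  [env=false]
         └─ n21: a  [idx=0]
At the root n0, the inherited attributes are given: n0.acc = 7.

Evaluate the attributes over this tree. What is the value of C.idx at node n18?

10

1. n0.acc = 7  [given at root]
2. n1.acc = 15  [S₀.acc + 8]
3. n2.env = false  [terminal]
4. n3.mk = false  [S.acc > 15]
5. n4.mk = true  [B₀.mk == false]
6. n5.env = false  [terminal]
7. n6.off = false  [terminal]
8. n7.env = false  [terminal]
9. n4.pre = true  [B.mk or d₁.env]
10. n4.hot = true  [d₀.env == false]
11. n4.tag = "qq"  ["qq"]
12. n8.env = true  [terminal]
13. n9.off = 24  [len(B₁.tag) + 22]
14. n9.sig = true  [d.env == true]
15. n9.fin = 20  [len(B₁.tag) + 18]
16. n10.idx = 29  [terminal]
17. n11.ok = 23  [terminal]
18. n12.off = true  [terminal]
19. n9.acc = "mm"  ["mm"]
20. n3.pre = true  [d.env == true]
21. n3.hot = false  [B₀.mk == true]
22. n3.tag = "qq"  [if d.env then B₁.tag else "v"]
23. n13.ok = "qr"  ["qr"]
24. n13.wid = false  [B.hot == true]
25. n14.off = false  [terminal]
26. n15.ok = 13  [terminal]
27. n13.idx = 22  [f.ok + 9]
28. n13.mk = true  [f.ok > 12]
29. n1.depth = true  [true]
30. n1.fin = -8  [-8]
31. n16.ok = 12  [terminal]
32. n17.mk = false  [S₁.depth == false]
33. n18.ok = "zk"  ["zk"]
34. n18.wid = true  [B.mk == false]
35. n19.acc = -5  [len(C.ok) - 7]
36. n20.env = false  [terminal]
37. n21.idx = 0  [terminal]
38. n19.depth = false  [a.idx == S.acc]
39. n19.fin = 29  [S.acc * 3 + 44]
40. n18.idx = 10  [S.fin - 19]
41. n18.mk = true  [C.wid == true]
42. n17.pre = true  [C.idx > 9]
43. n17.hot = false  [C.idx > 10]
44. n17.tag = "rp"  ["rp"]
45. n0.depth = false  [false]
46. n0.fin = 29  [S₀.acc * -1 + 36]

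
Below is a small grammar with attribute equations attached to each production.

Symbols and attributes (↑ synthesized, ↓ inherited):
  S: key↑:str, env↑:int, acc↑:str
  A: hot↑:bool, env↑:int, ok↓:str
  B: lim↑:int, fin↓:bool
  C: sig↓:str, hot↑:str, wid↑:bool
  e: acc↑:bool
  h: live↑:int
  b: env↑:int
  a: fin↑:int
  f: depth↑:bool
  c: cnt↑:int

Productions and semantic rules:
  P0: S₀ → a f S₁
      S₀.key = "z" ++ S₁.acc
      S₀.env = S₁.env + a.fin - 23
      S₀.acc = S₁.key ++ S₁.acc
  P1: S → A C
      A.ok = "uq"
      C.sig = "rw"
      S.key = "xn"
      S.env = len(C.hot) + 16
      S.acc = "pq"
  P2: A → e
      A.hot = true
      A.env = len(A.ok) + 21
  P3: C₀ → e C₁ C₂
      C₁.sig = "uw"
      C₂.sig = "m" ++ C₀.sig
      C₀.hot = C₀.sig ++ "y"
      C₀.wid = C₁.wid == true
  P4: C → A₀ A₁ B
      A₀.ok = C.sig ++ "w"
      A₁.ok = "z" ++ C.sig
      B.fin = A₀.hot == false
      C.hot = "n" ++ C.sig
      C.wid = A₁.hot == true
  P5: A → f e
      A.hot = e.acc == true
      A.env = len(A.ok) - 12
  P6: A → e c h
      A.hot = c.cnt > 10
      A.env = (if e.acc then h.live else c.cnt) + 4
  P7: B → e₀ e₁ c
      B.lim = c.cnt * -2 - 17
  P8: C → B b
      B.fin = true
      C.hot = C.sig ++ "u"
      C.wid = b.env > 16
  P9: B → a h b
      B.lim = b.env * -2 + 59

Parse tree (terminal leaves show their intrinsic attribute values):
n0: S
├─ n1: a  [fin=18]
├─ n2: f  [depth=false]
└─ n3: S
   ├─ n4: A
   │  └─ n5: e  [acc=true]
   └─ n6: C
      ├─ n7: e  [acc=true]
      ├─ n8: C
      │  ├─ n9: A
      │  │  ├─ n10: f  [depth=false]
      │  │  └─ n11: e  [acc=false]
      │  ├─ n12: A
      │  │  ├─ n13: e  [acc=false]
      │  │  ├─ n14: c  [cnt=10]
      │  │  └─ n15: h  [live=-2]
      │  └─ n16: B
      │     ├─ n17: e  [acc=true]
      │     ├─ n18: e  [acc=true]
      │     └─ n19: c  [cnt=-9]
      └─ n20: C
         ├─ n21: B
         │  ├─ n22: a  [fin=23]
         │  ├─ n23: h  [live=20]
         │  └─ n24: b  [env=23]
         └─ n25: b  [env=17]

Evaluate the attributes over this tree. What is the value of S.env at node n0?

1. n1.fin = 18  [terminal]
2. n2.depth = false  [terminal]
3. n4.ok = "uq"  ["uq"]
4. n5.acc = true  [terminal]
5. n4.hot = true  [true]
6. n4.env = 23  [len(A.ok) + 21]
7. n6.sig = "rw"  ["rw"]
8. n7.acc = true  [terminal]
9. n8.sig = "uw"  ["uw"]
10. n9.ok = "uww"  [C.sig ++ "w"]
11. n10.depth = false  [terminal]
12. n11.acc = false  [terminal]
13. n9.hot = false  [e.acc == true]
14. n9.env = -9  [len(A.ok) - 12]
15. n12.ok = "zuw"  ["z" ++ C.sig]
16. n13.acc = false  [terminal]
17. n14.cnt = 10  [terminal]
18. n15.live = -2  [terminal]
19. n12.hot = false  [c.cnt > 10]
20. n12.env = 14  [(if e.acc then h.live else c.cnt) + 4]
21. n16.fin = true  [A₀.hot == false]
22. n17.acc = true  [terminal]
23. n18.acc = true  [terminal]
24. n19.cnt = -9  [terminal]
25. n16.lim = 1  [c.cnt * -2 - 17]
26. n8.hot = "nuw"  ["n" ++ C.sig]
27. n8.wid = false  [A₁.hot == true]
28. n20.sig = "mrw"  ["m" ++ C₀.sig]
29. n21.fin = true  [true]
30. n22.fin = 23  [terminal]
31. n23.live = 20  [terminal]
32. n24.env = 23  [terminal]
33. n21.lim = 13  [b.env * -2 + 59]
34. n25.env = 17  [terminal]
35. n20.hot = "mrwu"  [C.sig ++ "u"]
36. n20.wid = true  [b.env > 16]
37. n6.hot = "rwy"  [C₀.sig ++ "y"]
38. n6.wid = false  [C₁.wid == true]
39. n3.key = "xn"  ["xn"]
40. n3.env = 19  [len(C.hot) + 16]
41. n3.acc = "pq"  ["pq"]
42. n0.key = "zpq"  ["z" ++ S₁.acc]
43. n0.env = 14  [S₁.env + a.fin - 23]
44. n0.acc = "xnpq"  [S₁.key ++ S₁.acc]

14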